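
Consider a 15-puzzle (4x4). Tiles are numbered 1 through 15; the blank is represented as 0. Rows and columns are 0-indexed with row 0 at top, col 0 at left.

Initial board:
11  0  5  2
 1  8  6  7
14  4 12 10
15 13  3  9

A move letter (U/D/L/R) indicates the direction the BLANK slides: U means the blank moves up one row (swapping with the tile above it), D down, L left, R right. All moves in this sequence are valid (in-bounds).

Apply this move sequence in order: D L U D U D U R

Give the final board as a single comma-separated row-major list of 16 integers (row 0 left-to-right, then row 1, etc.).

Answer: 8, 0, 5, 2, 11, 1, 6, 7, 14, 4, 12, 10, 15, 13, 3, 9

Derivation:
After move 1 (D):
11  8  5  2
 1  0  6  7
14  4 12 10
15 13  3  9

After move 2 (L):
11  8  5  2
 0  1  6  7
14  4 12 10
15 13  3  9

After move 3 (U):
 0  8  5  2
11  1  6  7
14  4 12 10
15 13  3  9

After move 4 (D):
11  8  5  2
 0  1  6  7
14  4 12 10
15 13  3  9

After move 5 (U):
 0  8  5  2
11  1  6  7
14  4 12 10
15 13  3  9

After move 6 (D):
11  8  5  2
 0  1  6  7
14  4 12 10
15 13  3  9

After move 7 (U):
 0  8  5  2
11  1  6  7
14  4 12 10
15 13  3  9

After move 8 (R):
 8  0  5  2
11  1  6  7
14  4 12 10
15 13  3  9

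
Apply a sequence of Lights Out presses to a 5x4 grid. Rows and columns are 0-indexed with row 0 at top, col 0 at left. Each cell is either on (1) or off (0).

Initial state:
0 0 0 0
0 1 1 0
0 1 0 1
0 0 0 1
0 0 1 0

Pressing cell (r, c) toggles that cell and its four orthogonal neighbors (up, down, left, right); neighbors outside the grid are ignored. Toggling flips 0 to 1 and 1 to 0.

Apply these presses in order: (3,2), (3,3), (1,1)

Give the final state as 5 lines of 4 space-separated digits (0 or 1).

After press 1 at (3,2):
0 0 0 0
0 1 1 0
0 1 1 1
0 1 1 0
0 0 0 0

After press 2 at (3,3):
0 0 0 0
0 1 1 0
0 1 1 0
0 1 0 1
0 0 0 1

After press 3 at (1,1):
0 1 0 0
1 0 0 0
0 0 1 0
0 1 0 1
0 0 0 1

Answer: 0 1 0 0
1 0 0 0
0 0 1 0
0 1 0 1
0 0 0 1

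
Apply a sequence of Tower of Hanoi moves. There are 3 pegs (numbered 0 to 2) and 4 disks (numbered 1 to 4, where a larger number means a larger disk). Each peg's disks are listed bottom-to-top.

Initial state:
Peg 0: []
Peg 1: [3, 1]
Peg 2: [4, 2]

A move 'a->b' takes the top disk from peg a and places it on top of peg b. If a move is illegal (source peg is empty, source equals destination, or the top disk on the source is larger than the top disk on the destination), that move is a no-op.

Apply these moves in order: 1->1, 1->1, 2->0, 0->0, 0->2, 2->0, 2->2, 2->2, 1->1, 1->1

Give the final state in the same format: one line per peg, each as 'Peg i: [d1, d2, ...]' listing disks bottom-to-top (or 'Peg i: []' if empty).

Answer: Peg 0: [2]
Peg 1: [3, 1]
Peg 2: [4]

Derivation:
After move 1 (1->1):
Peg 0: []
Peg 1: [3, 1]
Peg 2: [4, 2]

After move 2 (1->1):
Peg 0: []
Peg 1: [3, 1]
Peg 2: [4, 2]

After move 3 (2->0):
Peg 0: [2]
Peg 1: [3, 1]
Peg 2: [4]

After move 4 (0->0):
Peg 0: [2]
Peg 1: [3, 1]
Peg 2: [4]

After move 5 (0->2):
Peg 0: []
Peg 1: [3, 1]
Peg 2: [4, 2]

After move 6 (2->0):
Peg 0: [2]
Peg 1: [3, 1]
Peg 2: [4]

After move 7 (2->2):
Peg 0: [2]
Peg 1: [3, 1]
Peg 2: [4]

After move 8 (2->2):
Peg 0: [2]
Peg 1: [3, 1]
Peg 2: [4]

After move 9 (1->1):
Peg 0: [2]
Peg 1: [3, 1]
Peg 2: [4]

After move 10 (1->1):
Peg 0: [2]
Peg 1: [3, 1]
Peg 2: [4]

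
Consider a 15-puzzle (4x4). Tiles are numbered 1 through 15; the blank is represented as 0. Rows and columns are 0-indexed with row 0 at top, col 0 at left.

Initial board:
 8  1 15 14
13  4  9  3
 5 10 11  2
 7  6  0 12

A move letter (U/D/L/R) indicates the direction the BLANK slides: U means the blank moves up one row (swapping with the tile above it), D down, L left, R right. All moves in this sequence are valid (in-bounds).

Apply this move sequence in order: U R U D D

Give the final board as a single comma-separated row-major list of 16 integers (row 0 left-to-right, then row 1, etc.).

Answer: 8, 1, 15, 14, 13, 4, 9, 3, 5, 10, 2, 12, 7, 6, 11, 0

Derivation:
After move 1 (U):
 8  1 15 14
13  4  9  3
 5 10  0  2
 7  6 11 12

After move 2 (R):
 8  1 15 14
13  4  9  3
 5 10  2  0
 7  6 11 12

After move 3 (U):
 8  1 15 14
13  4  9  0
 5 10  2  3
 7  6 11 12

After move 4 (D):
 8  1 15 14
13  4  9  3
 5 10  2  0
 7  6 11 12

After move 5 (D):
 8  1 15 14
13  4  9  3
 5 10  2 12
 7  6 11  0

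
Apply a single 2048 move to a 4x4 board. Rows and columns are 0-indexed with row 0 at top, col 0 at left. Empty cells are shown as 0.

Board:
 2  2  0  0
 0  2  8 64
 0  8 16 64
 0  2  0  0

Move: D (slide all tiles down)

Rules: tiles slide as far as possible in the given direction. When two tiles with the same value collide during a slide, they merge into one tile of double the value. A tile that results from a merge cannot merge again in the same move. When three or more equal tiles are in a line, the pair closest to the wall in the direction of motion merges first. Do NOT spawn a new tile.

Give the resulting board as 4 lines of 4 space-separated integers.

Answer:   0   0   0   0
  0   4   0   0
  0   8   8   0
  2   2  16 128

Derivation:
Slide down:
col 0: [2, 0, 0, 0] -> [0, 0, 0, 2]
col 1: [2, 2, 8, 2] -> [0, 4, 8, 2]
col 2: [0, 8, 16, 0] -> [0, 0, 8, 16]
col 3: [0, 64, 64, 0] -> [0, 0, 0, 128]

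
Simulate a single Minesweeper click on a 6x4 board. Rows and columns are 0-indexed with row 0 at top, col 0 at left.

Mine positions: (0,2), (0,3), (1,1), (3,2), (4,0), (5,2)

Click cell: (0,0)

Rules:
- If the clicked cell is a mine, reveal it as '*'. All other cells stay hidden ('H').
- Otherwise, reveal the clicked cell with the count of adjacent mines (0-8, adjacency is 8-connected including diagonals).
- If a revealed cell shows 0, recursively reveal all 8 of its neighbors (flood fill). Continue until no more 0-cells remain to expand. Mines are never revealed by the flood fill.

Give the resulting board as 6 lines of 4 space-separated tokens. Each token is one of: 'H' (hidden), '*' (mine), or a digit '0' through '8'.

1 H H H
H H H H
H H H H
H H H H
H H H H
H H H H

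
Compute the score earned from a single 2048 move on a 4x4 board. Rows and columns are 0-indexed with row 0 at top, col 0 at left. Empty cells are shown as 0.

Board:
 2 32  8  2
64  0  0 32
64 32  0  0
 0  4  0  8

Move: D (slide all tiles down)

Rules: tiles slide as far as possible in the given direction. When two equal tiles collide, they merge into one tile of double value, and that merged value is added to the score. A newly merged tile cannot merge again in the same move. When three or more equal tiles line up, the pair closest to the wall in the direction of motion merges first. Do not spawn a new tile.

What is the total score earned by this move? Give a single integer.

Slide down:
col 0: [2, 64, 64, 0] -> [0, 0, 2, 128]  score +128 (running 128)
col 1: [32, 0, 32, 4] -> [0, 0, 64, 4]  score +64 (running 192)
col 2: [8, 0, 0, 0] -> [0, 0, 0, 8]  score +0 (running 192)
col 3: [2, 32, 0, 8] -> [0, 2, 32, 8]  score +0 (running 192)
Board after move:
  0   0   0   0
  0   0   0   2
  2  64   0  32
128   4   8   8

Answer: 192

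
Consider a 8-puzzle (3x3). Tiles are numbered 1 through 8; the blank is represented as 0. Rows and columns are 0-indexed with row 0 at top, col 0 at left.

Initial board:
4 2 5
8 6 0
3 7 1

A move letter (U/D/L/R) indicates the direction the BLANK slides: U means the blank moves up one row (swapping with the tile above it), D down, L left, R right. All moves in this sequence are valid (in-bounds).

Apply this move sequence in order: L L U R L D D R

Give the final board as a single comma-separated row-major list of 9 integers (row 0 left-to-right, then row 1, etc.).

Answer: 4, 2, 5, 3, 8, 6, 7, 0, 1

Derivation:
After move 1 (L):
4 2 5
8 0 6
3 7 1

After move 2 (L):
4 2 5
0 8 6
3 7 1

After move 3 (U):
0 2 5
4 8 6
3 7 1

After move 4 (R):
2 0 5
4 8 6
3 7 1

After move 5 (L):
0 2 5
4 8 6
3 7 1

After move 6 (D):
4 2 5
0 8 6
3 7 1

After move 7 (D):
4 2 5
3 8 6
0 7 1

After move 8 (R):
4 2 5
3 8 6
7 0 1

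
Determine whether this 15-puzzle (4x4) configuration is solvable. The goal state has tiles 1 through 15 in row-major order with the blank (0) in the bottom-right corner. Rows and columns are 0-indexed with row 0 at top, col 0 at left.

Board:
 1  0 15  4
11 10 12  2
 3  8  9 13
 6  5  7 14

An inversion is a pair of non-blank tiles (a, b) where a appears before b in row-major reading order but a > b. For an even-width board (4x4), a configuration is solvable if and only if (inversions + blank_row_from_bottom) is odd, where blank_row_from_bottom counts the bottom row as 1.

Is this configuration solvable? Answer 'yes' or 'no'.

Answer: yes

Derivation:
Inversions: 47
Blank is in row 0 (0-indexed from top), which is row 4 counting from the bottom (bottom = 1).
47 + 4 = 51, which is odd, so the puzzle is solvable.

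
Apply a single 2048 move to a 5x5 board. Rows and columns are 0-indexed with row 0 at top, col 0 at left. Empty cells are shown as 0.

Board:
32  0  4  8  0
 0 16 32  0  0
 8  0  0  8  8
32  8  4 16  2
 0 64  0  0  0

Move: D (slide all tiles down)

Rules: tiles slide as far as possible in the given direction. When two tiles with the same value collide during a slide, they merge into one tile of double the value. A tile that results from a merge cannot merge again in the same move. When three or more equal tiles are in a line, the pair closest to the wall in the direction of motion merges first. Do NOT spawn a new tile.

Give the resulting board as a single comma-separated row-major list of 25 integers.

Slide down:
col 0: [32, 0, 8, 32, 0] -> [0, 0, 32, 8, 32]
col 1: [0, 16, 0, 8, 64] -> [0, 0, 16, 8, 64]
col 2: [4, 32, 0, 4, 0] -> [0, 0, 4, 32, 4]
col 3: [8, 0, 8, 16, 0] -> [0, 0, 0, 16, 16]
col 4: [0, 0, 8, 2, 0] -> [0, 0, 0, 8, 2]

Answer: 0, 0, 0, 0, 0, 0, 0, 0, 0, 0, 32, 16, 4, 0, 0, 8, 8, 32, 16, 8, 32, 64, 4, 16, 2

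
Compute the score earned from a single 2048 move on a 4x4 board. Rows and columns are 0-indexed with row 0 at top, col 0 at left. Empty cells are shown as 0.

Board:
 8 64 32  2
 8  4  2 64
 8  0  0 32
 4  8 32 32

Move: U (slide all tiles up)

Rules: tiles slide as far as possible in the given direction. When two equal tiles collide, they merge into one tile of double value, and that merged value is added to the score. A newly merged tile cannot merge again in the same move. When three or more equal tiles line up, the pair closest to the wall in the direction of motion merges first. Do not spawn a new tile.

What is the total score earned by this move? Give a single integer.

Slide up:
col 0: [8, 8, 8, 4] -> [16, 8, 4, 0]  score +16 (running 16)
col 1: [64, 4, 0, 8] -> [64, 4, 8, 0]  score +0 (running 16)
col 2: [32, 2, 0, 32] -> [32, 2, 32, 0]  score +0 (running 16)
col 3: [2, 64, 32, 32] -> [2, 64, 64, 0]  score +64 (running 80)
Board after move:
16 64 32  2
 8  4  2 64
 4  8 32 64
 0  0  0  0

Answer: 80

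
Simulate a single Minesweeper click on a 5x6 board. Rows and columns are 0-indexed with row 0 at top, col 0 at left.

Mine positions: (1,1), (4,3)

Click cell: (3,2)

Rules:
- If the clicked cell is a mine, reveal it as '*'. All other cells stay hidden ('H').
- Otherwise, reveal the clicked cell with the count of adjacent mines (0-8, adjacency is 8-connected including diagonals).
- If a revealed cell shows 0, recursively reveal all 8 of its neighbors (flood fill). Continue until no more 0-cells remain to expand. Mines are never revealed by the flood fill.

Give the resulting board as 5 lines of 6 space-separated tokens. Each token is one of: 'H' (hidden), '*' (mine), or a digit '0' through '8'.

H H H H H H
H H H H H H
H H H H H H
H H 1 H H H
H H H H H H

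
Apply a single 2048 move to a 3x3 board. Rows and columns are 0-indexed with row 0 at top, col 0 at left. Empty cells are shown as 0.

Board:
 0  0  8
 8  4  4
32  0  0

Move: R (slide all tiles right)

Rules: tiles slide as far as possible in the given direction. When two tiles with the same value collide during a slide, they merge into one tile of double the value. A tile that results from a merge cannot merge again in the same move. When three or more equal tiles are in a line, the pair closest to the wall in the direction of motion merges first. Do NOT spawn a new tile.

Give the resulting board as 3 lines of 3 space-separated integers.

Slide right:
row 0: [0, 0, 8] -> [0, 0, 8]
row 1: [8, 4, 4] -> [0, 8, 8]
row 2: [32, 0, 0] -> [0, 0, 32]

Answer:  0  0  8
 0  8  8
 0  0 32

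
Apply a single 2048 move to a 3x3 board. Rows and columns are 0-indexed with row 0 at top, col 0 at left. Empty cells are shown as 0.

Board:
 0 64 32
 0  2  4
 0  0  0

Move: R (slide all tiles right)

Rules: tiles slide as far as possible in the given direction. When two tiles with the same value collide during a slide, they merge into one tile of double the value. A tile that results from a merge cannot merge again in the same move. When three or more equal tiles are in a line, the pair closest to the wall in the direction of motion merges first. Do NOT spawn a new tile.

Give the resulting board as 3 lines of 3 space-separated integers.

Slide right:
row 0: [0, 64, 32] -> [0, 64, 32]
row 1: [0, 2, 4] -> [0, 2, 4]
row 2: [0, 0, 0] -> [0, 0, 0]

Answer:  0 64 32
 0  2  4
 0  0  0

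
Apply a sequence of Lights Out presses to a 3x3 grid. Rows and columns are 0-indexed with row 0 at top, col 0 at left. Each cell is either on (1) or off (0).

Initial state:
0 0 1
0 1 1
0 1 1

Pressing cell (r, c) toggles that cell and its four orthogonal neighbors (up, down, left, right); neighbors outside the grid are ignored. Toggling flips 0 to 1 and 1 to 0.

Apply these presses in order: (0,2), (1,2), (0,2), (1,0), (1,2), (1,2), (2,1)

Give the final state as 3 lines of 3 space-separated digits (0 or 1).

Answer: 1 0 0
1 0 0
0 0 1

Derivation:
After press 1 at (0,2):
0 1 0
0 1 0
0 1 1

After press 2 at (1,2):
0 1 1
0 0 1
0 1 0

After press 3 at (0,2):
0 0 0
0 0 0
0 1 0

After press 4 at (1,0):
1 0 0
1 1 0
1 1 0

After press 5 at (1,2):
1 0 1
1 0 1
1 1 1

After press 6 at (1,2):
1 0 0
1 1 0
1 1 0

After press 7 at (2,1):
1 0 0
1 0 0
0 0 1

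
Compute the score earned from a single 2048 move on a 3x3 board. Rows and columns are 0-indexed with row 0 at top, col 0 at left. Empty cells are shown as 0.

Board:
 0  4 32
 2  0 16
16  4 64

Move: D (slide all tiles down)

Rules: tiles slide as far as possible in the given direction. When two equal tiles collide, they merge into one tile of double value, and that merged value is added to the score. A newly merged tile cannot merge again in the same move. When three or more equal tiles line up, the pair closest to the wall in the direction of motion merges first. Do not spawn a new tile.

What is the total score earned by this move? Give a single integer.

Slide down:
col 0: [0, 2, 16] -> [0, 2, 16]  score +0 (running 0)
col 1: [4, 0, 4] -> [0, 0, 8]  score +8 (running 8)
col 2: [32, 16, 64] -> [32, 16, 64]  score +0 (running 8)
Board after move:
 0  0 32
 2  0 16
16  8 64

Answer: 8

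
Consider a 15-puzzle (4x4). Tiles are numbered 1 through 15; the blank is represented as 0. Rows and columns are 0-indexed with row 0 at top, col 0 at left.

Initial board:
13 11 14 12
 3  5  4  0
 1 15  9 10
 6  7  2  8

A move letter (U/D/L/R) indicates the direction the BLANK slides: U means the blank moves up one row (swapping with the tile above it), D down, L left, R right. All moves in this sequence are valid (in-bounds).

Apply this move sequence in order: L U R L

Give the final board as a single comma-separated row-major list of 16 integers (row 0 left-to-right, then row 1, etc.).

After move 1 (L):
13 11 14 12
 3  5  0  4
 1 15  9 10
 6  7  2  8

After move 2 (U):
13 11  0 12
 3  5 14  4
 1 15  9 10
 6  7  2  8

After move 3 (R):
13 11 12  0
 3  5 14  4
 1 15  9 10
 6  7  2  8

After move 4 (L):
13 11  0 12
 3  5 14  4
 1 15  9 10
 6  7  2  8

Answer: 13, 11, 0, 12, 3, 5, 14, 4, 1, 15, 9, 10, 6, 7, 2, 8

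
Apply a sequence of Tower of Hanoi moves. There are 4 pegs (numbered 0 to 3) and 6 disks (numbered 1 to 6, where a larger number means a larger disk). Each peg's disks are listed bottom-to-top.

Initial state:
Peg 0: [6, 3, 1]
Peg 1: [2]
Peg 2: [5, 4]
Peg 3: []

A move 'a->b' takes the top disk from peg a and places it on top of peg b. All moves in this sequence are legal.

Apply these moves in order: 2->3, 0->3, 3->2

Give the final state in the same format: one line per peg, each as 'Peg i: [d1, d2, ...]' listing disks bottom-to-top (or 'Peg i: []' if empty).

After move 1 (2->3):
Peg 0: [6, 3, 1]
Peg 1: [2]
Peg 2: [5]
Peg 3: [4]

After move 2 (0->3):
Peg 0: [6, 3]
Peg 1: [2]
Peg 2: [5]
Peg 3: [4, 1]

After move 3 (3->2):
Peg 0: [6, 3]
Peg 1: [2]
Peg 2: [5, 1]
Peg 3: [4]

Answer: Peg 0: [6, 3]
Peg 1: [2]
Peg 2: [5, 1]
Peg 3: [4]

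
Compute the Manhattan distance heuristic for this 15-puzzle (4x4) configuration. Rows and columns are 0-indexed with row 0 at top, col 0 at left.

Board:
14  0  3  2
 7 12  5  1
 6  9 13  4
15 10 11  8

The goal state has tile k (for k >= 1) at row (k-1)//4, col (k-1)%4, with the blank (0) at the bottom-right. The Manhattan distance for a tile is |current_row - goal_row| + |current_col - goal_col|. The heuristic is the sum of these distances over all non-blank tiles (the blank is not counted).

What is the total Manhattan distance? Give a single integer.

Answer: 31

Derivation:
Tile 14: at (0,0), goal (3,1), distance |0-3|+|0-1| = 4
Tile 3: at (0,2), goal (0,2), distance |0-0|+|2-2| = 0
Tile 2: at (0,3), goal (0,1), distance |0-0|+|3-1| = 2
Tile 7: at (1,0), goal (1,2), distance |1-1|+|0-2| = 2
Tile 12: at (1,1), goal (2,3), distance |1-2|+|1-3| = 3
Tile 5: at (1,2), goal (1,0), distance |1-1|+|2-0| = 2
Tile 1: at (1,3), goal (0,0), distance |1-0|+|3-0| = 4
Tile 6: at (2,0), goal (1,1), distance |2-1|+|0-1| = 2
Tile 9: at (2,1), goal (2,0), distance |2-2|+|1-0| = 1
Tile 13: at (2,2), goal (3,0), distance |2-3|+|2-0| = 3
Tile 4: at (2,3), goal (0,3), distance |2-0|+|3-3| = 2
Tile 15: at (3,0), goal (3,2), distance |3-3|+|0-2| = 2
Tile 10: at (3,1), goal (2,1), distance |3-2|+|1-1| = 1
Tile 11: at (3,2), goal (2,2), distance |3-2|+|2-2| = 1
Tile 8: at (3,3), goal (1,3), distance |3-1|+|3-3| = 2
Sum: 4 + 0 + 2 + 2 + 3 + 2 + 4 + 2 + 1 + 3 + 2 + 2 + 1 + 1 + 2 = 31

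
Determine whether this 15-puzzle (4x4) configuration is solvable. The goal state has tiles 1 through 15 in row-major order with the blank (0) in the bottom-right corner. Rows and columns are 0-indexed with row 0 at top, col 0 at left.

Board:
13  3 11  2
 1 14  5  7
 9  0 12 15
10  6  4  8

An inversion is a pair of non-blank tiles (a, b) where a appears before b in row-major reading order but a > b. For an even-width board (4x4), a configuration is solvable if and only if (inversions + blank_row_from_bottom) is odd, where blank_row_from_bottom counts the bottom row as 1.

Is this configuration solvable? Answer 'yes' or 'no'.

Answer: no

Derivation:
Inversions: 50
Blank is in row 2 (0-indexed from top), which is row 2 counting from the bottom (bottom = 1).
50 + 2 = 52, which is even, so the puzzle is not solvable.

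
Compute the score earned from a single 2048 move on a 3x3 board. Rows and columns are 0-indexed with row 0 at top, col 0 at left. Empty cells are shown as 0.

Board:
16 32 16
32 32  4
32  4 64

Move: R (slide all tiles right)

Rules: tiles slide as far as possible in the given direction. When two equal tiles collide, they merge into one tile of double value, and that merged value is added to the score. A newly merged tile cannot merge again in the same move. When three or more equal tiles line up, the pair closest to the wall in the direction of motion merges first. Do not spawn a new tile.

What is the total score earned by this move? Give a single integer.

Answer: 64

Derivation:
Slide right:
row 0: [16, 32, 16] -> [16, 32, 16]  score +0 (running 0)
row 1: [32, 32, 4] -> [0, 64, 4]  score +64 (running 64)
row 2: [32, 4, 64] -> [32, 4, 64]  score +0 (running 64)
Board after move:
16 32 16
 0 64  4
32  4 64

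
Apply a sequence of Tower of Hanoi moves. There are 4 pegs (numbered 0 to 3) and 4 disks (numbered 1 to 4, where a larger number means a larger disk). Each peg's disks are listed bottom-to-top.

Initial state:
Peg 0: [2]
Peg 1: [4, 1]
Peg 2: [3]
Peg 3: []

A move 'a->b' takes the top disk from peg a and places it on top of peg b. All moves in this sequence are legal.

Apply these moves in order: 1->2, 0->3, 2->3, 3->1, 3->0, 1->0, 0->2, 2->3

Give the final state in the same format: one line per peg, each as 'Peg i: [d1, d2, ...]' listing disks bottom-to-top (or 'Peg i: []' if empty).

Answer: Peg 0: [2]
Peg 1: [4]
Peg 2: [3]
Peg 3: [1]

Derivation:
After move 1 (1->2):
Peg 0: [2]
Peg 1: [4]
Peg 2: [3, 1]
Peg 3: []

After move 2 (0->3):
Peg 0: []
Peg 1: [4]
Peg 2: [3, 1]
Peg 3: [2]

After move 3 (2->3):
Peg 0: []
Peg 1: [4]
Peg 2: [3]
Peg 3: [2, 1]

After move 4 (3->1):
Peg 0: []
Peg 1: [4, 1]
Peg 2: [3]
Peg 3: [2]

After move 5 (3->0):
Peg 0: [2]
Peg 1: [4, 1]
Peg 2: [3]
Peg 3: []

After move 6 (1->0):
Peg 0: [2, 1]
Peg 1: [4]
Peg 2: [3]
Peg 3: []

After move 7 (0->2):
Peg 0: [2]
Peg 1: [4]
Peg 2: [3, 1]
Peg 3: []

After move 8 (2->3):
Peg 0: [2]
Peg 1: [4]
Peg 2: [3]
Peg 3: [1]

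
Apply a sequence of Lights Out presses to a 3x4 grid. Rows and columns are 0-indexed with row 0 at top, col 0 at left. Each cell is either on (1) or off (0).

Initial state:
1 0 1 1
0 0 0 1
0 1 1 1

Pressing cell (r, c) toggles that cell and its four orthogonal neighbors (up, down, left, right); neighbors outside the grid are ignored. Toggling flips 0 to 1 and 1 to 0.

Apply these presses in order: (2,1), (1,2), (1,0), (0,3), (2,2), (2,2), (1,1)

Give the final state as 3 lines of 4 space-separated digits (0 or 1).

After press 1 at (2,1):
1 0 1 1
0 1 0 1
1 0 0 1

After press 2 at (1,2):
1 0 0 1
0 0 1 0
1 0 1 1

After press 3 at (1,0):
0 0 0 1
1 1 1 0
0 0 1 1

After press 4 at (0,3):
0 0 1 0
1 1 1 1
0 0 1 1

After press 5 at (2,2):
0 0 1 0
1 1 0 1
0 1 0 0

After press 6 at (2,2):
0 0 1 0
1 1 1 1
0 0 1 1

After press 7 at (1,1):
0 1 1 0
0 0 0 1
0 1 1 1

Answer: 0 1 1 0
0 0 0 1
0 1 1 1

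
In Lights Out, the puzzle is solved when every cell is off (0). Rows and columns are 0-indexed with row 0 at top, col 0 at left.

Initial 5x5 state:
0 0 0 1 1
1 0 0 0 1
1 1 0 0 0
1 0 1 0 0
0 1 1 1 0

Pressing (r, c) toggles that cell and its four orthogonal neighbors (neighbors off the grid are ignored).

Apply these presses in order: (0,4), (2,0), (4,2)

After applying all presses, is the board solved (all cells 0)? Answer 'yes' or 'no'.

Answer: yes

Derivation:
After press 1 at (0,4):
0 0 0 0 0
1 0 0 0 0
1 1 0 0 0
1 0 1 0 0
0 1 1 1 0

After press 2 at (2,0):
0 0 0 0 0
0 0 0 0 0
0 0 0 0 0
0 0 1 0 0
0 1 1 1 0

After press 3 at (4,2):
0 0 0 0 0
0 0 0 0 0
0 0 0 0 0
0 0 0 0 0
0 0 0 0 0

Lights still on: 0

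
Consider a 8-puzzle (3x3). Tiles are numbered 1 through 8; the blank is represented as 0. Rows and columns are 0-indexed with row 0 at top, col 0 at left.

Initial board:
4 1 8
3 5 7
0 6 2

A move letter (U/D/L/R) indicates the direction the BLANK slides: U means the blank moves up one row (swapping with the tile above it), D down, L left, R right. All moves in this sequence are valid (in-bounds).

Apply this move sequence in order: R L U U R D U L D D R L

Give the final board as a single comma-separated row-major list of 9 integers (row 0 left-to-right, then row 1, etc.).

Answer: 4, 1, 8, 3, 5, 7, 0, 6, 2

Derivation:
After move 1 (R):
4 1 8
3 5 7
6 0 2

After move 2 (L):
4 1 8
3 5 7
0 6 2

After move 3 (U):
4 1 8
0 5 7
3 6 2

After move 4 (U):
0 1 8
4 5 7
3 6 2

After move 5 (R):
1 0 8
4 5 7
3 6 2

After move 6 (D):
1 5 8
4 0 7
3 6 2

After move 7 (U):
1 0 8
4 5 7
3 6 2

After move 8 (L):
0 1 8
4 5 7
3 6 2

After move 9 (D):
4 1 8
0 5 7
3 6 2

After move 10 (D):
4 1 8
3 5 7
0 6 2

After move 11 (R):
4 1 8
3 5 7
6 0 2

After move 12 (L):
4 1 8
3 5 7
0 6 2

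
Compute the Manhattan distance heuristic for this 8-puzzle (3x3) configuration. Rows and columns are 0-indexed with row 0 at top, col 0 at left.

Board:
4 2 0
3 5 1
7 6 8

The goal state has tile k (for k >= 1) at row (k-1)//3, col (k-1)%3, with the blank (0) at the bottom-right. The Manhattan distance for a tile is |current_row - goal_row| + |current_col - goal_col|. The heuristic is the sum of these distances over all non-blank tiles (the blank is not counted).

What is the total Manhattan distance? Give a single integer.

Tile 4: at (0,0), goal (1,0), distance |0-1|+|0-0| = 1
Tile 2: at (0,1), goal (0,1), distance |0-0|+|1-1| = 0
Tile 3: at (1,0), goal (0,2), distance |1-0|+|0-2| = 3
Tile 5: at (1,1), goal (1,1), distance |1-1|+|1-1| = 0
Tile 1: at (1,2), goal (0,0), distance |1-0|+|2-0| = 3
Tile 7: at (2,0), goal (2,0), distance |2-2|+|0-0| = 0
Tile 6: at (2,1), goal (1,2), distance |2-1|+|1-2| = 2
Tile 8: at (2,2), goal (2,1), distance |2-2|+|2-1| = 1
Sum: 1 + 0 + 3 + 0 + 3 + 0 + 2 + 1 = 10

Answer: 10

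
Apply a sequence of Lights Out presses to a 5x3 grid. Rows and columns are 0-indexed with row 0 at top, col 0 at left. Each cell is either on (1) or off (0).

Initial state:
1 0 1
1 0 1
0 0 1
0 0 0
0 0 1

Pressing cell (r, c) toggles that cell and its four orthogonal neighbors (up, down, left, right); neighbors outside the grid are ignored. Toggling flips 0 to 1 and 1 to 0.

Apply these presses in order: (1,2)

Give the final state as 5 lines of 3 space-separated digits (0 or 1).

After press 1 at (1,2):
1 0 0
1 1 0
0 0 0
0 0 0
0 0 1

Answer: 1 0 0
1 1 0
0 0 0
0 0 0
0 0 1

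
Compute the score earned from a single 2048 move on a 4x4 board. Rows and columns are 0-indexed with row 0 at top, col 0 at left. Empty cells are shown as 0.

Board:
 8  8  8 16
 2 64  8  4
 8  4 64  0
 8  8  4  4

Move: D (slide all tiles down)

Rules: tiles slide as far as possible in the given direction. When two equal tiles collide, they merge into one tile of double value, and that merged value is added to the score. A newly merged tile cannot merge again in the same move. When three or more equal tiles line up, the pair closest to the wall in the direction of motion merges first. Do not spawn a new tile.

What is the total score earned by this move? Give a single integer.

Slide down:
col 0: [8, 2, 8, 8] -> [0, 8, 2, 16]  score +16 (running 16)
col 1: [8, 64, 4, 8] -> [8, 64, 4, 8]  score +0 (running 16)
col 2: [8, 8, 64, 4] -> [0, 16, 64, 4]  score +16 (running 32)
col 3: [16, 4, 0, 4] -> [0, 0, 16, 8]  score +8 (running 40)
Board after move:
 0  8  0  0
 8 64 16  0
 2  4 64 16
16  8  4  8

Answer: 40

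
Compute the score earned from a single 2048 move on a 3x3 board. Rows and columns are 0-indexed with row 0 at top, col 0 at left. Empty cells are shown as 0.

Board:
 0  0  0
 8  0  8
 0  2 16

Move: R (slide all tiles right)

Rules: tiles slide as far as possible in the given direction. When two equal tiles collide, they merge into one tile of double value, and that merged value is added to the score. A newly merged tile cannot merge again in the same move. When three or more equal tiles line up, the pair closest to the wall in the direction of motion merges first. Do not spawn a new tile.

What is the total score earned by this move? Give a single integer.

Slide right:
row 0: [0, 0, 0] -> [0, 0, 0]  score +0 (running 0)
row 1: [8, 0, 8] -> [0, 0, 16]  score +16 (running 16)
row 2: [0, 2, 16] -> [0, 2, 16]  score +0 (running 16)
Board after move:
 0  0  0
 0  0 16
 0  2 16

Answer: 16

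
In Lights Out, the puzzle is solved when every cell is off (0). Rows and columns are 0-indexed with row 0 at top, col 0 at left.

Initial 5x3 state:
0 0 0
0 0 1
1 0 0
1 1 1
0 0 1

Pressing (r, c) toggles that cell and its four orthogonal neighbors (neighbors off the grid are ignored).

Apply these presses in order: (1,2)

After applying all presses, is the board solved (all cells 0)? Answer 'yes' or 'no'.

Answer: no

Derivation:
After press 1 at (1,2):
0 0 1
0 1 0
1 0 1
1 1 1
0 0 1

Lights still on: 8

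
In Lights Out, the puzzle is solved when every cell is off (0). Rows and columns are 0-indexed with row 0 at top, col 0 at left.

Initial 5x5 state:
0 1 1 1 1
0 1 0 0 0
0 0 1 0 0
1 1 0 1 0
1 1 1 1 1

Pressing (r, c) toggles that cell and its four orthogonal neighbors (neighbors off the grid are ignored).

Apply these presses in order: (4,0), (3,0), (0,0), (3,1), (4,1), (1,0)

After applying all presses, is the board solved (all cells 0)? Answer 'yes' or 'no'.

After press 1 at (4,0):
0 1 1 1 1
0 1 0 0 0
0 0 1 0 0
0 1 0 1 0
0 0 1 1 1

After press 2 at (3,0):
0 1 1 1 1
0 1 0 0 0
1 0 1 0 0
1 0 0 1 0
1 0 1 1 1

After press 3 at (0,0):
1 0 1 1 1
1 1 0 0 0
1 0 1 0 0
1 0 0 1 0
1 0 1 1 1

After press 4 at (3,1):
1 0 1 1 1
1 1 0 0 0
1 1 1 0 0
0 1 1 1 0
1 1 1 1 1

After press 5 at (4,1):
1 0 1 1 1
1 1 0 0 0
1 1 1 0 0
0 0 1 1 0
0 0 0 1 1

After press 6 at (1,0):
0 0 1 1 1
0 0 0 0 0
0 1 1 0 0
0 0 1 1 0
0 0 0 1 1

Lights still on: 9

Answer: no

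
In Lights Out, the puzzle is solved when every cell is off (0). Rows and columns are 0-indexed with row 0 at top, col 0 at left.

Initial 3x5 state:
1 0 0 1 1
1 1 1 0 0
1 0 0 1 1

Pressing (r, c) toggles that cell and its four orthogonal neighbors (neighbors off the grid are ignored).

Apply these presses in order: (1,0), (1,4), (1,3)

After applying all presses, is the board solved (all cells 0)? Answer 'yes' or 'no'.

After press 1 at (1,0):
0 0 0 1 1
0 0 1 0 0
0 0 0 1 1

After press 2 at (1,4):
0 0 0 1 0
0 0 1 1 1
0 0 0 1 0

After press 3 at (1,3):
0 0 0 0 0
0 0 0 0 0
0 0 0 0 0

Lights still on: 0

Answer: yes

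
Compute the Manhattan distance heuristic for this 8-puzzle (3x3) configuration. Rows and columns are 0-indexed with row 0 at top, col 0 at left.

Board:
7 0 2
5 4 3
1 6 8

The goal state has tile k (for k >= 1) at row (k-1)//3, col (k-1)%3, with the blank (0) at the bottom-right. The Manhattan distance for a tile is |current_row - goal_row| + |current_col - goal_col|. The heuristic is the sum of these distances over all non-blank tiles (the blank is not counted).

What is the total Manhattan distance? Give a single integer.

Answer: 11

Derivation:
Tile 7: at (0,0), goal (2,0), distance |0-2|+|0-0| = 2
Tile 2: at (0,2), goal (0,1), distance |0-0|+|2-1| = 1
Tile 5: at (1,0), goal (1,1), distance |1-1|+|0-1| = 1
Tile 4: at (1,1), goal (1,0), distance |1-1|+|1-0| = 1
Tile 3: at (1,2), goal (0,2), distance |1-0|+|2-2| = 1
Tile 1: at (2,0), goal (0,0), distance |2-0|+|0-0| = 2
Tile 6: at (2,1), goal (1,2), distance |2-1|+|1-2| = 2
Tile 8: at (2,2), goal (2,1), distance |2-2|+|2-1| = 1
Sum: 2 + 1 + 1 + 1 + 1 + 2 + 2 + 1 = 11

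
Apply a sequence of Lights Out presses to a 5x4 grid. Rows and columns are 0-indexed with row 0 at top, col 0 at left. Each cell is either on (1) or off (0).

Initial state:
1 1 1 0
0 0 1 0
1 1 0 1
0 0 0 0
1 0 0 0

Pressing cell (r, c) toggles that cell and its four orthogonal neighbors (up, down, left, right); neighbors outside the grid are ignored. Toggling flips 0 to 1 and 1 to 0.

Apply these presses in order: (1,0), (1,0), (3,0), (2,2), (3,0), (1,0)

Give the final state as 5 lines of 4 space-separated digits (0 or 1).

Answer: 0 1 1 0
1 1 0 0
0 0 1 0
0 0 1 0
1 0 0 0

Derivation:
After press 1 at (1,0):
0 1 1 0
1 1 1 0
0 1 0 1
0 0 0 0
1 0 0 0

After press 2 at (1,0):
1 1 1 0
0 0 1 0
1 1 0 1
0 0 0 0
1 0 0 0

After press 3 at (3,0):
1 1 1 0
0 0 1 0
0 1 0 1
1 1 0 0
0 0 0 0

After press 4 at (2,2):
1 1 1 0
0 0 0 0
0 0 1 0
1 1 1 0
0 0 0 0

After press 5 at (3,0):
1 1 1 0
0 0 0 0
1 0 1 0
0 0 1 0
1 0 0 0

After press 6 at (1,0):
0 1 1 0
1 1 0 0
0 0 1 0
0 0 1 0
1 0 0 0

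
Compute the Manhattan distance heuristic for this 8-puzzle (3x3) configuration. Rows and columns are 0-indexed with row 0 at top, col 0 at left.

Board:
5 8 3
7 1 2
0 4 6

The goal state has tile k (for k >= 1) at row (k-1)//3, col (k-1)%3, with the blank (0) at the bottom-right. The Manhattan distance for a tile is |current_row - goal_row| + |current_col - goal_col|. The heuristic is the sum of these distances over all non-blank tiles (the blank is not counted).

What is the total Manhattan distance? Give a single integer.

Tile 5: (0,0)->(1,1) = 2
Tile 8: (0,1)->(2,1) = 2
Tile 3: (0,2)->(0,2) = 0
Tile 7: (1,0)->(2,0) = 1
Tile 1: (1,1)->(0,0) = 2
Tile 2: (1,2)->(0,1) = 2
Tile 4: (2,1)->(1,0) = 2
Tile 6: (2,2)->(1,2) = 1
Sum: 2 + 2 + 0 + 1 + 2 + 2 + 2 + 1 = 12

Answer: 12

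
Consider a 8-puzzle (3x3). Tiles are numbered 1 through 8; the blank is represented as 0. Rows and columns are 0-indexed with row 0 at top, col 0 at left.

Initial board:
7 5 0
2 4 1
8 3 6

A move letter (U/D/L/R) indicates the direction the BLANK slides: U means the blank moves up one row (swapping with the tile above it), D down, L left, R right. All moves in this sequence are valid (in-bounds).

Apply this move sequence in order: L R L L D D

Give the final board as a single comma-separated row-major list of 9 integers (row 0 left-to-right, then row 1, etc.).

After move 1 (L):
7 0 5
2 4 1
8 3 6

After move 2 (R):
7 5 0
2 4 1
8 3 6

After move 3 (L):
7 0 5
2 4 1
8 3 6

After move 4 (L):
0 7 5
2 4 1
8 3 6

After move 5 (D):
2 7 5
0 4 1
8 3 6

After move 6 (D):
2 7 5
8 4 1
0 3 6

Answer: 2, 7, 5, 8, 4, 1, 0, 3, 6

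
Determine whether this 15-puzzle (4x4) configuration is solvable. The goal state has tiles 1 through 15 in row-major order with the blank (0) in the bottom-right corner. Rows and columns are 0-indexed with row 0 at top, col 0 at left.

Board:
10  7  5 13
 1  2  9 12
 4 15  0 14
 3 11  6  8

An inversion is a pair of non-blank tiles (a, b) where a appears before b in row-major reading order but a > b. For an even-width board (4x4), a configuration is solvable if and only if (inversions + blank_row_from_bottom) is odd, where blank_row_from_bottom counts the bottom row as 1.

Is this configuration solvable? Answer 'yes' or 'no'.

Inversions: 49
Blank is in row 2 (0-indexed from top), which is row 2 counting from the bottom (bottom = 1).
49 + 2 = 51, which is odd, so the puzzle is solvable.

Answer: yes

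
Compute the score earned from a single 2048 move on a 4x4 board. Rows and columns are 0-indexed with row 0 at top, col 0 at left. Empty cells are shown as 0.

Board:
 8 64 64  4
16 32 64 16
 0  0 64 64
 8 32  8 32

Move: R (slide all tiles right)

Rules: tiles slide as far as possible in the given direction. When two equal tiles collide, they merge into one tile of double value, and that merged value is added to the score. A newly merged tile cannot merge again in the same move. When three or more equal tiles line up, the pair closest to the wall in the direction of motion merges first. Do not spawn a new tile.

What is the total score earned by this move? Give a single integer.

Slide right:
row 0: [8, 64, 64, 4] -> [0, 8, 128, 4]  score +128 (running 128)
row 1: [16, 32, 64, 16] -> [16, 32, 64, 16]  score +0 (running 128)
row 2: [0, 0, 64, 64] -> [0, 0, 0, 128]  score +128 (running 256)
row 3: [8, 32, 8, 32] -> [8, 32, 8, 32]  score +0 (running 256)
Board after move:
  0   8 128   4
 16  32  64  16
  0   0   0 128
  8  32   8  32

Answer: 256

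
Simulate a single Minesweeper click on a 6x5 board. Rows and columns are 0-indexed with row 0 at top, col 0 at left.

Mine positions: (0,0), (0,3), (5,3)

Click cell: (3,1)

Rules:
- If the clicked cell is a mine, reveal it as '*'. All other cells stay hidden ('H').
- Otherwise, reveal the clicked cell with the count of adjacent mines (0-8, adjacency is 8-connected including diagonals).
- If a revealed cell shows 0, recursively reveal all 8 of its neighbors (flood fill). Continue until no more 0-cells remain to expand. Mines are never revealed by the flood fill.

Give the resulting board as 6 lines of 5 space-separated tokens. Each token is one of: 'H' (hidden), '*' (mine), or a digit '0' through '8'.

H H H H H
1 1 1 1 1
0 0 0 0 0
0 0 0 0 0
0 0 1 1 1
0 0 1 H H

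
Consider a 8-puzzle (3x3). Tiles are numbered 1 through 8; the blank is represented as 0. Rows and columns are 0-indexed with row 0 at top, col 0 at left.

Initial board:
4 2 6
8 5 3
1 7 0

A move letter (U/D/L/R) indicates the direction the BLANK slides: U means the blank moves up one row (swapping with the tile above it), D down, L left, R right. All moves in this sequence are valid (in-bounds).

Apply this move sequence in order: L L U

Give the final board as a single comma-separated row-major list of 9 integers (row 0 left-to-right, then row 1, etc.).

After move 1 (L):
4 2 6
8 5 3
1 0 7

After move 2 (L):
4 2 6
8 5 3
0 1 7

After move 3 (U):
4 2 6
0 5 3
8 1 7

Answer: 4, 2, 6, 0, 5, 3, 8, 1, 7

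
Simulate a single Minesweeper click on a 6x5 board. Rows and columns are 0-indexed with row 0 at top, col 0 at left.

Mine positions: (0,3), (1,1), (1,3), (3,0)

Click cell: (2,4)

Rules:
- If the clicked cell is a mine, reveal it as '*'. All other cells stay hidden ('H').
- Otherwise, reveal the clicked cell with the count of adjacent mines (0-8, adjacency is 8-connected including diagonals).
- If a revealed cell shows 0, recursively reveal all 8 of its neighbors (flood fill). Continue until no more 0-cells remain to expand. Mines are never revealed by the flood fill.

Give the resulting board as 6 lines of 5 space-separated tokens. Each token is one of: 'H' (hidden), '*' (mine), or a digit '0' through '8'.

H H H H H
H H H H H
H H H H 1
H H H H H
H H H H H
H H H H H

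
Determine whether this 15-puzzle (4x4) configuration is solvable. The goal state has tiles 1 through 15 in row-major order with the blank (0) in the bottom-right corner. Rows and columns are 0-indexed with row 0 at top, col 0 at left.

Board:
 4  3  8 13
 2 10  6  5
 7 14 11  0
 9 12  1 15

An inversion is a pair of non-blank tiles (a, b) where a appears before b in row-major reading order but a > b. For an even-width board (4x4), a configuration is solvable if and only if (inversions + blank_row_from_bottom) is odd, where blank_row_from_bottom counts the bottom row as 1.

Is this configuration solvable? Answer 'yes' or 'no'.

Inversions: 37
Blank is in row 2 (0-indexed from top), which is row 2 counting from the bottom (bottom = 1).
37 + 2 = 39, which is odd, so the puzzle is solvable.

Answer: yes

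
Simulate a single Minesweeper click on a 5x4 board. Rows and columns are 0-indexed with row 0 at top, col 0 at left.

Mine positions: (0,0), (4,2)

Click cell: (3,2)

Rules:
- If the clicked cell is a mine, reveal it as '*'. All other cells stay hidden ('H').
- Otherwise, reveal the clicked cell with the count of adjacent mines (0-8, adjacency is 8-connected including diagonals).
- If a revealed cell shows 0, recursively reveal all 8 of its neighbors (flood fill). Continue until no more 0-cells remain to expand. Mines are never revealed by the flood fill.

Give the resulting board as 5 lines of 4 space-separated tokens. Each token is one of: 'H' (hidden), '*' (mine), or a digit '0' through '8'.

H H H H
H H H H
H H H H
H H 1 H
H H H H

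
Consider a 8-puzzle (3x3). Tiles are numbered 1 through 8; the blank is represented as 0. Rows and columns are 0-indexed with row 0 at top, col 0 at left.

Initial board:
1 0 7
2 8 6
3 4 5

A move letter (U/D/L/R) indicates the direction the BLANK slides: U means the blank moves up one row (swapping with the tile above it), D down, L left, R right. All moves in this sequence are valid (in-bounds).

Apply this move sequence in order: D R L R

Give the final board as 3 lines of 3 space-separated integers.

Answer: 1 8 7
2 6 0
3 4 5

Derivation:
After move 1 (D):
1 8 7
2 0 6
3 4 5

After move 2 (R):
1 8 7
2 6 0
3 4 5

After move 3 (L):
1 8 7
2 0 6
3 4 5

After move 4 (R):
1 8 7
2 6 0
3 4 5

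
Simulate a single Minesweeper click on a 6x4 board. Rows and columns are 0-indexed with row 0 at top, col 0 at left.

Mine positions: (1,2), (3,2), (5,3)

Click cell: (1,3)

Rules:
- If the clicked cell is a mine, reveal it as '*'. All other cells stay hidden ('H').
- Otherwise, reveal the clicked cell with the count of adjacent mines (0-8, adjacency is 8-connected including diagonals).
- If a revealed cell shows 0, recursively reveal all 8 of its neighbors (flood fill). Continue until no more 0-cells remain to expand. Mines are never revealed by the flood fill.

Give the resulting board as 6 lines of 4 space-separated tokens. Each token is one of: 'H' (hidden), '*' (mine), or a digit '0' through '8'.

H H H H
H H H 1
H H H H
H H H H
H H H H
H H H H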